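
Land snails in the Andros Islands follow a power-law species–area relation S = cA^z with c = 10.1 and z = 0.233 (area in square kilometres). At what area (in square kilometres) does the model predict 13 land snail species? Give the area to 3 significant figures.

2.95 square kilometres

13 = 10.1 × A^0.233  ⇒  A^0.233 = 13/10.1 = 1.287
ln A = ln(1.287) / 0.233 = 0.2524 / 0.233 = 1.0833
A = e^1.0833 ≈ 2.954 square kilometres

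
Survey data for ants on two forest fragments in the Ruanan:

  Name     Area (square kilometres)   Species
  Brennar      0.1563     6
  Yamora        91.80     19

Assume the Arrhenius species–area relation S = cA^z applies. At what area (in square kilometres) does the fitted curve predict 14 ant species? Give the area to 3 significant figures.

z = ln(19/6) / ln(91.8/0.1563) = 1.1527 / 6.3756 = 0.1808
c = 6 / 0.1563^0.1808 = 6 / 0.7149 = 8.392
A = (14/8.392)^(1/0.1808) ⇒ ln A = ln(1.668)/0.1808 = 2.8305
A = e^2.8305 ≈ 16.95 square kilometres

17.0 square kilometres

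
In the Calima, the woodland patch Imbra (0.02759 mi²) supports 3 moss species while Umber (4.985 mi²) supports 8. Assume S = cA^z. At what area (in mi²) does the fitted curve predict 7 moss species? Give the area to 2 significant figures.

2.5 mi²

z = ln(8/3) / ln(4.985/0.02759) = 0.9808 / 5.1967 = 0.1887
c = 3 / 0.02759^0.1887 = 3 / 0.5078 = 5.908
A = (7/5.908)^(1/0.1887) ⇒ ln A = ln(1.185)/0.1887 = 0.8989
A = e^0.8989 ≈ 2.457 mi²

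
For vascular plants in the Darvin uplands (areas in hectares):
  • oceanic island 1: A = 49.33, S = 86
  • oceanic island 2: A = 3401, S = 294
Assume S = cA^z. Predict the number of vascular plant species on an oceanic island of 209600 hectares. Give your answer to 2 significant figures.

z = ln(294/86) / ln(3401/49.33) = 1.2292 / 4.2333 = 0.2904
c = 86 / 49.33^0.2904 = 86 / 3.102 = 27.72
S₃ = 27.72 × 209600^0.2904 = 27.72 × 35.09 ≈ 972.9

970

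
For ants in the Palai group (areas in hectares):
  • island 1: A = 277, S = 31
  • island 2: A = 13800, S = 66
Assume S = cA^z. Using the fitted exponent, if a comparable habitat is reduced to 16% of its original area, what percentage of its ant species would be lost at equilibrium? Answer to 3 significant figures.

29.8%

z = ln(66/31) / ln(13800/277) = 0.7557 / 3.9084 = 0.1933
S_new/S_old = (A_new/A_old)^z = 0.16^0.1933 = exp(0.1933 × -1.8326) = 0.7017
Fraction lost = 1 − 0.7017 = 0.2983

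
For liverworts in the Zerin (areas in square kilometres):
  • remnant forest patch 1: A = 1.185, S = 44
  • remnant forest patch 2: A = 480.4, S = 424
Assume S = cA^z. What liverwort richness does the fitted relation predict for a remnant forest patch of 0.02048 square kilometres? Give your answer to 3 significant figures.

z = ln(424/44) / ln(480.4/1.185) = 2.2655 / 6.0049 = 0.3773
c = 44 / 1.185^0.3773 = 44 / 1.066 = 41.27
S₃ = 41.27 × 0.02048^0.3773 = 41.27 × 0.2306 ≈ 9.518

9.52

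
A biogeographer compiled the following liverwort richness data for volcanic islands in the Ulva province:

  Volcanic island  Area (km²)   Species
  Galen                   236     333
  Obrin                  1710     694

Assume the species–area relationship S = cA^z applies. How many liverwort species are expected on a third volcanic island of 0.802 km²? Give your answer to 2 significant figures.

z = ln(694/333) / ln(1710/236) = 0.7343 / 1.9804 = 0.3708
c = 333 / 236^0.3708 = 333 / 7.583 = 43.91
S₃ = 43.91 × 0.802^0.3708 = 43.91 × 0.9214 ≈ 40.46

40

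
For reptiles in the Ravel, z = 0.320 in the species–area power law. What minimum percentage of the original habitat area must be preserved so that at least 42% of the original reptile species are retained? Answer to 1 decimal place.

Need (A_new/A_old)^0.32 = 0.42, so A_new/A_old = 0.42^(1/0.32) = 0.42^3.125
ln(A_new/A_old) = ln 0.42 / 0.32 = -0.8675 / 0.32 = -2.7109
A_new/A_old = e^-2.7109 ≈ 0.06647

6.6%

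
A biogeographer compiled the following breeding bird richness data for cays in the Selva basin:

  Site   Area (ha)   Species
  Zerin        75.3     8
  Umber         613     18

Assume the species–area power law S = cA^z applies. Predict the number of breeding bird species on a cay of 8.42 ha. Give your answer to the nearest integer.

3

z = ln(18/8) / ln(613/75.3) = 0.8109 / 2.0969 = 0.3867
c = 8 / 75.3^0.3867 = 8 / 5.319 = 1.504
S₃ = 1.504 × 8.42^0.3867 = 1.504 × 2.28 ≈ 3.429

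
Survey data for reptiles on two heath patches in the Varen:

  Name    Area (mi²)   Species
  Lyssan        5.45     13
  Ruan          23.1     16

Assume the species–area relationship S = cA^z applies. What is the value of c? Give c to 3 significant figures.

10.2

z = ln(S₂/S₁) / ln(A₂/A₁) = ln(16/13) / ln(23.1/5.45) = 0.2076 / 1.4442 = 0.1438
c = S₁ / A₁^z = 13 / 5.45^0.1438 = 13 / 1.276 = 10.19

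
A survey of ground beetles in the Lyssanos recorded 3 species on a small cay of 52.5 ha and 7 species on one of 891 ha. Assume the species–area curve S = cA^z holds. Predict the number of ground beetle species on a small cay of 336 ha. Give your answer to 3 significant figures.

5.23

z = ln(7/3) / ln(891/52.5) = 0.8473 / 2.8315 = 0.2992
c = 3 / 52.5^0.2992 = 3 / 3.271 = 0.917
S₃ = 0.917 × 336^0.2992 = 0.917 × 5.701 ≈ 5.228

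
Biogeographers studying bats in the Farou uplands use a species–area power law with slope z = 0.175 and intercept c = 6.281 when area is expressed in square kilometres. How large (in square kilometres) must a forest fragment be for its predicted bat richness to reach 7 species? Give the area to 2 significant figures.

1.9 square kilometres

7 = 6.281 × A^0.175  ⇒  A^0.175 = 7/6.281 = 1.114
ln A = ln(1.114) / 0.175 = 0.1084 / 0.175 = 0.6193
A = e^0.6193 ≈ 1.858 square kilometres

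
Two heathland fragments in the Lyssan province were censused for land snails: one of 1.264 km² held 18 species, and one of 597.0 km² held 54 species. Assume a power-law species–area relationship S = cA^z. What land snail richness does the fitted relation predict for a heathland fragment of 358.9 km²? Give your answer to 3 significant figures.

49.3

z = ln(54/18) / ln(597/1.264) = 1.0986 / 6.1576 = 0.1784
c = 18 / 1.264^0.1784 = 18 / 1.043 = 17.26
S₃ = 17.26 × 358.9^0.1784 = 17.26 × 2.857 ≈ 49.31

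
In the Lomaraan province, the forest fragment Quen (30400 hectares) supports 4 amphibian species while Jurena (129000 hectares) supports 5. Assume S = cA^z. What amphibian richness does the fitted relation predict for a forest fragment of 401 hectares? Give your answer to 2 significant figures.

z = ln(5/4) / ln(129000/30400) = 0.2231 / 1.4454 = 0.1544
c = 4 / 30400^0.1544 = 4 / 4.921 = 0.8128
S₃ = 0.8128 × 401^0.1544 = 0.8128 × 2.523 ≈ 2.05

2.1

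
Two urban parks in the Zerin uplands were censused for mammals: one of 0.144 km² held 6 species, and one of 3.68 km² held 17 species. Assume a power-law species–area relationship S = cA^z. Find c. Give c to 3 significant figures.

11.2

z = ln(S₂/S₁) / ln(A₂/A₁) = ln(17/6) / ln(3.68/0.144) = 1.0415 / 3.2409 = 0.3214
c = S₁ / A₁^z = 6 / 0.144^0.3214 = 6 / 0.5365 = 11.18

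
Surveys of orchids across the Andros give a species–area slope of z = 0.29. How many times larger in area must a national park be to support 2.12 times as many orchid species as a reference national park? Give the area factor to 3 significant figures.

(A₂/A₁)^0.29 = 2.12, so A₂/A₁ = 2.12^(1/0.29) = 2.12^3.448
ln(A₂/A₁) = ln 2.12 / 0.29 = 0.7514 / 0.29 = 2.5911
A₂/A₁ = e^2.5911 ≈ 13.34

13.3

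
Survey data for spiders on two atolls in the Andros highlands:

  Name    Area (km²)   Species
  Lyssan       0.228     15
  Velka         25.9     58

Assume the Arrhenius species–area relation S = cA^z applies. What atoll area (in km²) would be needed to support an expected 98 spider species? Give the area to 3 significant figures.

162 km²

z = ln(58/15) / ln(25.9/0.228) = 1.3524 / 4.7327 = 0.2858
c = 15 / 0.228^0.2858 = 15 / 0.6554 = 22.89
A = (98/22.89)^(1/0.2858) ⇒ ln A = ln(4.282)/0.2858 = 5.0898
A = e^5.0898 ≈ 162.4 km²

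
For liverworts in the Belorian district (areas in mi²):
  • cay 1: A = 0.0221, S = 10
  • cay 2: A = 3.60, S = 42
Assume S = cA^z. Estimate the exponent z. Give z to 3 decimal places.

Taking logs: ln S = ln c + z ln A, so z = (ln S₂ − ln S₁)/(ln A₂ − ln A₁).
z = ln(42/10) / ln(3.6/0.0221) = ln(4.2) / ln(162.9) = 1.4351 / 5.0931 = 0.2818

0.282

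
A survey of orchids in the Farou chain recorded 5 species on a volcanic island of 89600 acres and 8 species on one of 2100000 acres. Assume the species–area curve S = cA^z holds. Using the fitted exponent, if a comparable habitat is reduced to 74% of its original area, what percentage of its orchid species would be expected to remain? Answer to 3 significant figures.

95.6%

z = ln(8/5) / ln(2100000/89600) = 0.4700 / 3.1543 = 0.1490
S_new/S_old = (A_new/A_old)^z = 0.74^0.1490 = exp(0.1490 × -0.3011) = 0.9561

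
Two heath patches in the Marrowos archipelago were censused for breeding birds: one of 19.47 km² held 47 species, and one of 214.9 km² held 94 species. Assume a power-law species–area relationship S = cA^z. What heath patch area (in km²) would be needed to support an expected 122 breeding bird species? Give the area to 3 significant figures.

z = ln(94/47) / ln(214.9/19.47) = 0.6931 / 2.4013 = 0.2887
c = 47 / 19.47^0.2887 = 47 / 2.356 = 19.95
A = (122/19.95)^(1/0.2887) ⇒ ln A = ln(6.116)/0.2887 = 6.2734
A = e^6.2734 ≈ 530.3 km²

530 km²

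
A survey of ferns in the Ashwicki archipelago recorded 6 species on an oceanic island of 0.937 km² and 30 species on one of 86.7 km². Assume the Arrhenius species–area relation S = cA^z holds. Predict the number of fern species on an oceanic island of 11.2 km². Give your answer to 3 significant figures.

14.5

z = ln(30/6) / ln(86.7/0.937) = 1.6094 / 4.5275 = 0.3555
c = 6 / 0.937^0.3555 = 6 / 0.9771 = 6.14
S₃ = 6.14 × 11.2^0.3555 = 6.14 × 2.36 ≈ 14.49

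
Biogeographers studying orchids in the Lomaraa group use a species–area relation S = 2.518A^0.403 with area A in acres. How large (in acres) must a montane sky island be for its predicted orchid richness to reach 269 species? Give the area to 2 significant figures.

110000 acres

269 = 2.518 × A^0.403  ⇒  A^0.403 = 269/2.518 = 106.8
ln A = ln(106.8) / 0.403 = 4.6712 / 0.403 = 11.5912
A = e^11.5912 ≈ 108140 acres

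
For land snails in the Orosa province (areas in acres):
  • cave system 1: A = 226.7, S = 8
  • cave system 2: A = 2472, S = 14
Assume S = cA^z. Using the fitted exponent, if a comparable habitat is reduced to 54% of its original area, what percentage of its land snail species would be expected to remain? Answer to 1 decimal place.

z = ln(14/8) / ln(2472/226.7) = 0.5596 / 2.3892 = 0.2342
S_new/S_old = (A_new/A_old)^z = 0.54^0.2342 = exp(0.2342 × -0.6162) = 0.8656

86.6%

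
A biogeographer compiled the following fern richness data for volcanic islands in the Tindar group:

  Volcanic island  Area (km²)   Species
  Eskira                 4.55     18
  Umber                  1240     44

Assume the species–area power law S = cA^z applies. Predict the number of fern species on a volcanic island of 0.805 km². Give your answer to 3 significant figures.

z = ln(44/18) / ln(1240/4.55) = 0.8938 / 5.6077 = 0.1594
c = 18 / 4.55^0.1594 = 18 / 1.273 = 14.14
S₃ = 14.14 × 0.805^0.1594 = 14.14 × 0.966 ≈ 13.66

13.7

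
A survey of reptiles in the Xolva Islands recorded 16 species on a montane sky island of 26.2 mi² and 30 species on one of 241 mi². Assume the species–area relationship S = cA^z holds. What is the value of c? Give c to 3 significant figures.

6.34

z = ln(S₂/S₁) / ln(A₂/A₁) = ln(30/16) / ln(241/26.2) = 0.6286 / 2.2190 = 0.2833
c = S₁ / A₁^z = 16 / 26.2^0.2833 = 16 / 2.522 = 6.344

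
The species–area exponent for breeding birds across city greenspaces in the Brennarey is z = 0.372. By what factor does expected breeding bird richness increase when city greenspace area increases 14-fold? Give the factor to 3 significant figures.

2.67

S₂/S₁ = (A₂/A₁)^z = 14^0.372
ln(S₂/S₁) = 0.372 × ln 14 = 0.372 × 2.6391 = 0.9817
S₂/S₁ = e^0.9817 ≈ 2.669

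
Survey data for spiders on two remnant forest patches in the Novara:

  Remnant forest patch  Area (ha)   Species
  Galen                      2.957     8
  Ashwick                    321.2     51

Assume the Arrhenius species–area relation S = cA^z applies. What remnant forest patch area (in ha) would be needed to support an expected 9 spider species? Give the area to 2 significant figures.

4.0 ha

z = ln(51/8) / ln(321.2/2.957) = 1.8524 / 4.6879 = 0.3951
c = 8 / 2.957^0.3951 = 8 / 1.535 = 5.212
A = (9/5.212)^(1/0.3951) ⇒ ln A = ln(1.727)/0.3951 = 1.3823
A = e^1.3823 ≈ 3.984 ha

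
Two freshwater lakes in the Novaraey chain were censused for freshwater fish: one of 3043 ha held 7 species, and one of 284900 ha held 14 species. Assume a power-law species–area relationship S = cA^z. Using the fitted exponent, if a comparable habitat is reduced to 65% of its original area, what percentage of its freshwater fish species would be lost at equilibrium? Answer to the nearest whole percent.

6%

z = ln(14/7) / ln(284900/3043) = 0.6931 / 4.5393 = 0.1527
S_new/S_old = (A_new/A_old)^z = 0.65^0.1527 = exp(0.1527 × -0.4308) = 0.9363
Fraction lost = 1 − 0.9363 = 0.06366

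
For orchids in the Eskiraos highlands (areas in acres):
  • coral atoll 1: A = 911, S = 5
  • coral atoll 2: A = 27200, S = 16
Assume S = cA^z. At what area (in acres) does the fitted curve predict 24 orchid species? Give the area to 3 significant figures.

88900 acres

z = ln(16/5) / ln(27200/911) = 1.1632 / 3.3964 = 0.3425
c = 5 / 911^0.3425 = 5 / 10.32 = 0.4847
A = (24/0.4847)^(1/0.3425) ⇒ ln A = ln(49.52)/0.3425 = 11.3949
A = e^11.3949 ≈ 88871 acres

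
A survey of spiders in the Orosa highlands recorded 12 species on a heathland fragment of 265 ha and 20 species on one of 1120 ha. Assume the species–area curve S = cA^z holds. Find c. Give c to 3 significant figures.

1.66

z = ln(S₂/S₁) / ln(A₂/A₁) = ln(20/12) / ln(1120/265) = 0.5108 / 1.4414 = 0.3544
c = S₁ / A₁^z = 12 / 265^0.3544 = 12 / 7.225 = 1.661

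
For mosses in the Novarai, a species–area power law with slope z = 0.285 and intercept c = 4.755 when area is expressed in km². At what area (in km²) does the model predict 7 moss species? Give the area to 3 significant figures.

7 = 4.755 × A^0.285  ⇒  A^0.285 = 7/4.755 = 1.472
ln A = ln(1.472) / 0.285 = 0.3867 / 0.285 = 1.3569
A = e^1.3569 ≈ 3.884 km²

3.88 km²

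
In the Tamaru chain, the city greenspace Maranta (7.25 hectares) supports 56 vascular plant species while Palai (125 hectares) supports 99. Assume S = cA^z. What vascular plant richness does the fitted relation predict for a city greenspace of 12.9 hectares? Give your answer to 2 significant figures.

z = ln(99/56) / ln(125/7.25) = 0.5698 / 2.8473 = 0.2001
c = 56 / 7.25^0.2001 = 56 / 1.486 = 37.67
S₃ = 37.67 × 12.9^0.2001 = 37.67 × 1.668 ≈ 62.84

63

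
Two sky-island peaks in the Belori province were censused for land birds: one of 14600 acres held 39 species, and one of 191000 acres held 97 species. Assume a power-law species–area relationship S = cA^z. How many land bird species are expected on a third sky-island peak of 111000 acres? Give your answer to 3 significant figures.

80.0

z = ln(97/39) / ln(191000/14600) = 0.9111 / 2.5713 = 0.3544
c = 39 / 14600^0.3544 = 39 / 29.9 = 1.304
S₃ = 1.304 × 111000^0.3544 = 1.304 × 61.36 ≈ 80.03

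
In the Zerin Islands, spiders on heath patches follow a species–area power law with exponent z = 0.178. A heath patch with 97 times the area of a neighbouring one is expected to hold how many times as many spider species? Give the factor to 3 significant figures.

2.26

S₂/S₁ = (A₂/A₁)^z = 97^0.178
ln(S₂/S₁) = 0.178 × ln 97 = 0.178 × 4.5747 = 0.8143
S₂/S₁ = e^0.8143 ≈ 2.258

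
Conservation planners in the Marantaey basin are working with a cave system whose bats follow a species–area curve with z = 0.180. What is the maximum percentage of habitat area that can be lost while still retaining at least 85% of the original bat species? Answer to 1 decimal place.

Need (A_new/A_old)^0.18 = 0.85, so A_new/A_old = 0.85^(1/0.18) = 0.85^5.556
ln(A_new/A_old) = ln 0.85 / 0.18 = -0.1625 / 0.18 = -0.9029
A_new/A_old = e^-0.9029 ≈ 0.4054
Fraction that can be lost = 1 − 0.4054 = 0.5946

59.5%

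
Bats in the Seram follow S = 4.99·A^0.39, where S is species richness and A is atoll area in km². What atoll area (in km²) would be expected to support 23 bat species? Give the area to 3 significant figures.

23 = 4.99 × A^0.39  ⇒  A^0.39 = 23/4.99 = 4.609
ln A = ln(4.609) / 0.39 = 1.5281 / 0.39 = 3.9181
A = e^3.9181 ≈ 50.3 km²

50.3 km²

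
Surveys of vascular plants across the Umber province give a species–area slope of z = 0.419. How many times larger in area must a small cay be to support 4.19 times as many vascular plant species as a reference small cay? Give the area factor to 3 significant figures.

(A₂/A₁)^0.419 = 4.19, so A₂/A₁ = 4.19^(1/0.419) = 4.19^2.387
ln(A₂/A₁) = ln 4.19 / 0.419 = 1.4327 / 0.419 = 3.4193
A₂/A₁ = e^3.4193 ≈ 30.55

30.5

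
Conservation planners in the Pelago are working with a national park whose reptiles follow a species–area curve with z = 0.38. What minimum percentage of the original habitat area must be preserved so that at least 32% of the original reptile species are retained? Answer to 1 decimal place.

Need (A_new/A_old)^0.38 = 0.32, so A_new/A_old = 0.32^(1/0.38) = 0.32^2.632
ln(A_new/A_old) = ln 0.32 / 0.38 = -1.1394 / 0.38 = -2.9985
A_new/A_old = e^-2.9985 ≈ 0.04986

5.0%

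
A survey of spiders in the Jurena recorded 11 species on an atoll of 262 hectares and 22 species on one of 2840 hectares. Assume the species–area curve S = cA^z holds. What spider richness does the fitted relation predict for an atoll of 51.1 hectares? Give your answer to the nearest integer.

7

z = ln(22/11) / ln(2840/262) = 0.6931 / 2.3832 = 0.2908
c = 11 / 262^0.2908 = 11 / 5.051 = 2.178
S₃ = 2.178 × 51.1^0.2908 = 2.178 × 3.14 ≈ 6.838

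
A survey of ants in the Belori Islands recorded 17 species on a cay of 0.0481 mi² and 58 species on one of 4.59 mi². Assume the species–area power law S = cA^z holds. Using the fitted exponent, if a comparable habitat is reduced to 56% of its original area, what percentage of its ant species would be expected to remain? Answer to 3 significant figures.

z = ln(58/17) / ln(4.59/0.0481) = 1.2272 / 4.5584 = 0.2692
S_new/S_old = (A_new/A_old)^z = 0.56^0.2692 = exp(0.2692 × -0.5798) = 0.8555

85.5%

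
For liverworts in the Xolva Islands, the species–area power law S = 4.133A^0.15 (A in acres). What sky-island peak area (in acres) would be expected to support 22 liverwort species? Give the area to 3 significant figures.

69400 acres

22 = 4.133 × A^0.15  ⇒  A^0.15 = 22/4.133 = 5.323
ln A = ln(5.323) / 0.15 = 1.6720 / 0.15 = 11.1469
A = e^11.1469 ≈ 69350 acres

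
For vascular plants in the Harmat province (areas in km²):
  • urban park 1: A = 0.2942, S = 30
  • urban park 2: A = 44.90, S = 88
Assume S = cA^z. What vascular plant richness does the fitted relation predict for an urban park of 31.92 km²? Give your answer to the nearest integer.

82

z = ln(88/30) / ln(44.9/0.2942) = 1.0761 / 5.0279 = 0.2140
c = 30 / 0.2942^0.2140 = 30 / 0.7696 = 38.98
S₃ = 38.98 × 31.92^0.2140 = 38.98 × 2.099 ≈ 81.8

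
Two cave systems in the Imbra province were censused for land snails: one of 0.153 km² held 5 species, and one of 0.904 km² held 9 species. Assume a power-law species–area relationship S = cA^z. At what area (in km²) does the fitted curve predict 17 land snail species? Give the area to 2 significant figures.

z = ln(9/5) / ln(0.904/0.153) = 0.5878 / 1.7764 = 0.3309
c = 5 / 0.153^0.3309 = 5 / 0.5373 = 9.306
A = (17/9.306)^(1/0.3309) ⇒ ln A = ln(1.827)/0.3309 = 1.8211
A = e^1.8211 ≈ 6.179 km²

6.2 km²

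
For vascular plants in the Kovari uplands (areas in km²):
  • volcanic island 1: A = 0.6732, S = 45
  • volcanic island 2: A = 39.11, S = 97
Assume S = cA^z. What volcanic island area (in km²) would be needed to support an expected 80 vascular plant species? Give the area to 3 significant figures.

14.1 km²

z = ln(97/45) / ln(39.11/0.6732) = 0.7680 / 4.0621 = 0.1891
c = 45 / 0.6732^0.1891 = 45 / 0.9279 = 48.5
A = (80/48.5)^(1/0.1891) ⇒ ln A = ln(1.65)/0.1891 = 2.6473
A = e^2.6473 ≈ 14.12 km²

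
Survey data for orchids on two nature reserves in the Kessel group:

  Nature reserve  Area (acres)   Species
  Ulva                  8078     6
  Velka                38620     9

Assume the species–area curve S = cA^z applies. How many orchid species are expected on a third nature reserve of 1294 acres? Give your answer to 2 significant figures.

3.7

z = ln(9/6) / ln(38620/8078) = 0.4055 / 1.5646 = 0.2591
c = 6 / 8078^0.2591 = 6 / 10.29 = 0.5829
S₃ = 0.5829 × 1294^0.2591 = 0.5829 × 6.404 ≈ 3.733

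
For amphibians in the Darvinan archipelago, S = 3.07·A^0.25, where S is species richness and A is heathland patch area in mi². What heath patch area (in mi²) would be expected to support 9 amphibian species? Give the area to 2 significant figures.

9 = 3.07 × A^0.25  ⇒  A^0.25 = 9/3.07 = 2.932
ln A = ln(2.932) / 0.25 = 1.0755 / 0.25 = 4.3022
A = e^4.3022 ≈ 73.86 mi²

74 mi²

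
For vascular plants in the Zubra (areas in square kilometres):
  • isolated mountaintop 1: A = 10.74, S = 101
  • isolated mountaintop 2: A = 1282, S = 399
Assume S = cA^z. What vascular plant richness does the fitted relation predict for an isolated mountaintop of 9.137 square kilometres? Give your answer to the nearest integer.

z = ln(399/101) / ln(1282/10.74) = 1.3738 / 4.7822 = 0.2873
c = 101 / 10.74^0.2873 = 101 / 1.978 = 51.07
S₃ = 51.07 × 9.137^0.2873 = 51.07 × 1.888 ≈ 96.42

96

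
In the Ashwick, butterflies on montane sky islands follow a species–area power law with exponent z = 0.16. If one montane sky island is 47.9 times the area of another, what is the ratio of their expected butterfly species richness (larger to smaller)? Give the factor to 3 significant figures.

1.86

S₂/S₁ = (A₂/A₁)^z = 47.9^0.16
ln(S₂/S₁) = 0.16 × ln 47.9 = 0.16 × 3.8691 = 0.6191
S₂/S₁ = e^0.6191 ≈ 1.857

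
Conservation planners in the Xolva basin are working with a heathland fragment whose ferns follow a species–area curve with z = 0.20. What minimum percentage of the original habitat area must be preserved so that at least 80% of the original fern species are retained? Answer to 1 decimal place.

32.8%

Need (A_new/A_old)^0.2 = 0.8, so A_new/A_old = 0.8^(1/0.2) = 0.8^5
ln(A_new/A_old) = ln 0.8 / 0.2 = -0.2231 / 0.2 = -1.1157
A_new/A_old = e^-1.1157 ≈ 0.3277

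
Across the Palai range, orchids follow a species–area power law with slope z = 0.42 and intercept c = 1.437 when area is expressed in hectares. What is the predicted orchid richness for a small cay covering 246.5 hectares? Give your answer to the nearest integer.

S = 1.437 × 246.5^0.42
ln S = ln 1.437 + 0.42 × ln 246.5 = 0.3626 + 0.42 × 5.5074 = 2.6756
S = e^2.6756 ≈ 14.52

15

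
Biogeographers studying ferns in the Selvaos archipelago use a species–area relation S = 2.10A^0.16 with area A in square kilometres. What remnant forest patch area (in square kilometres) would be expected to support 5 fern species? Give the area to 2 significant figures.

5 = 2.1 × A^0.16  ⇒  A^0.16 = 5/2.1 = 2.381
ln A = ln(2.381) / 0.16 = 0.8675 / 0.16 = 5.4219
A = e^5.4219 ≈ 226.3 square kilometres

230 square kilometres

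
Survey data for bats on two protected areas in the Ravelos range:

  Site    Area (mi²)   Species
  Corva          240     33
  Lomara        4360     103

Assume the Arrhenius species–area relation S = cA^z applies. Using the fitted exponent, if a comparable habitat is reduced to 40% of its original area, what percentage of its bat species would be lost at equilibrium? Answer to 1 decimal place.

z = ln(103/33) / ln(4360/240) = 1.1382 / 2.8996 = 0.3925
S_new/S_old = (A_new/A_old)^z = 0.4^0.3925 = exp(0.3925 × -0.9163) = 0.6979
Fraction lost = 1 − 0.6979 = 0.3021

30.2%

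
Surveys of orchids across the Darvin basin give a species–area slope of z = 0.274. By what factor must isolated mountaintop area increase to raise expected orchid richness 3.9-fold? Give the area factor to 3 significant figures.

(A₂/A₁)^0.274 = 3.9, so A₂/A₁ = 3.9^(1/0.274) = 3.9^3.65
ln(A₂/A₁) = ln 3.9 / 0.274 = 1.3610 / 0.274 = 4.9671
A₂/A₁ = e^4.9671 ≈ 143.6

144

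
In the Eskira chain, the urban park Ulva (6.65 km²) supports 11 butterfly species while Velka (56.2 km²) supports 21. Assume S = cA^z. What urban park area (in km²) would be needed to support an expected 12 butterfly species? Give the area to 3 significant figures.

z = ln(21/11) / ln(56.2/6.65) = 0.6466 / 2.1343 = 0.3030
c = 11 / 6.65^0.3030 = 11 / 1.775 = 6.196
A = (12/6.196)^(1/0.3030) ⇒ ln A = ln(1.937)/0.3030 = 2.1818
A = e^2.1818 ≈ 8.862 km²

8.86 km²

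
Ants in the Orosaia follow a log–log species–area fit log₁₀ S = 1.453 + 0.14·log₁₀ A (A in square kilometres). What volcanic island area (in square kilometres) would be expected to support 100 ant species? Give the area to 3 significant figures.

100 = 28.38 × A^0.14  ⇒  A^0.14 = 100/28.38 = 3.524
ln A = ln(3.524) / 0.14 = 1.2595 / 0.14 = 8.9965
A = e^8.9965 ≈ 8075 square kilometres

8080 square kilometres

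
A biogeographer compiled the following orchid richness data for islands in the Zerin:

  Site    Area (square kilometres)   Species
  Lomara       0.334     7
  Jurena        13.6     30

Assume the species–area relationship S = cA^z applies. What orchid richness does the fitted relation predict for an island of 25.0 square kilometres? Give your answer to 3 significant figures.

z = ln(30/7) / ln(13.6/0.334) = 1.4553 / 3.7067 = 0.3926
c = 7 / 0.334^0.3926 = 7 / 0.6502 = 10.77
S₃ = 10.77 × 25^0.3926 = 10.77 × 3.539 ≈ 38.1

38.1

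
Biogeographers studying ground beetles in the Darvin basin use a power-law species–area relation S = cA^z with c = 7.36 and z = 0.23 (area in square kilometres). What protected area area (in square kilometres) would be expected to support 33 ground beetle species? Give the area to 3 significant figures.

681 square kilometres

33 = 7.36 × A^0.23  ⇒  A^0.23 = 33/7.36 = 4.484
ln A = ln(4.484) / 0.23 = 1.5004 / 0.23 = 6.5237
A = e^6.5237 ≈ 681.1 square kilometres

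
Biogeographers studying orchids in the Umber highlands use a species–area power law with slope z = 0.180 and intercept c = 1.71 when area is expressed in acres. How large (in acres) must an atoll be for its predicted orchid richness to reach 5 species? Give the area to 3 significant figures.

5 = 1.71 × A^0.18  ⇒  A^0.18 = 5/1.71 = 2.924
ln A = ln(2.924) / 0.18 = 1.0729 / 0.18 = 5.9608
A = e^5.9608 ≈ 387.9 acres

388 acres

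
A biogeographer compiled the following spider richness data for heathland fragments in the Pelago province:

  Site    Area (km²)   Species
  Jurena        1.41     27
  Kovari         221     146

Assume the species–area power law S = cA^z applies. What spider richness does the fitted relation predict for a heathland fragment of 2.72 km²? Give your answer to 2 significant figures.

34

z = ln(146/27) / ln(221/1.41) = 1.6878 / 5.0546 = 0.3339
c = 27 / 1.41^0.3339 = 27 / 1.122 = 24.07
S₃ = 24.07 × 2.72^0.3339 = 24.07 × 1.397 ≈ 33.62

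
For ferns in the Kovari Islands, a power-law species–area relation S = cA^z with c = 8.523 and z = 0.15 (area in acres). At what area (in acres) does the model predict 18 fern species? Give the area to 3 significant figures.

146 acres

18 = 8.523 × A^0.15  ⇒  A^0.15 = 18/8.523 = 2.112
ln A = ln(2.112) / 0.15 = 0.7476 / 0.15 = 4.9840
A = e^4.9840 ≈ 146.1 acres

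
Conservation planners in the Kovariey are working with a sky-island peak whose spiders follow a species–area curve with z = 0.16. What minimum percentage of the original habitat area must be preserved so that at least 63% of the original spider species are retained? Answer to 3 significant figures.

5.57%

Need (A_new/A_old)^0.16 = 0.63, so A_new/A_old = 0.63^(1/0.16) = 0.63^6.25
ln(A_new/A_old) = ln 0.63 / 0.16 = -0.4620 / 0.16 = -2.8877
A_new/A_old = e^-2.8877 ≈ 0.0557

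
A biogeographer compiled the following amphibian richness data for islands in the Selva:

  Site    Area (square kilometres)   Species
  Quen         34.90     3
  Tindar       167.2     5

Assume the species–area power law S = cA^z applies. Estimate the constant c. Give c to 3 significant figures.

z = ln(S₂/S₁) / ln(A₂/A₁) = ln(5/3) / ln(167.2/34.9) = 0.5108 / 1.5667 = 0.3261
c = S₁ / A₁^z = 3 / 34.9^0.3261 = 3 / 3.184 = 0.9421

0.942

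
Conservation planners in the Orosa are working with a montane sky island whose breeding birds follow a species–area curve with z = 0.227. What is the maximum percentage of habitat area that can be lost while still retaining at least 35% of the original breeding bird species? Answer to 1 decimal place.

Need (A_new/A_old)^0.227 = 0.35, so A_new/A_old = 0.35^(1/0.227) = 0.35^4.405
ln(A_new/A_old) = ln 0.35 / 0.227 = -1.0498 / 0.227 = -4.6248
A_new/A_old = e^-4.6248 ≈ 0.009806
Fraction that can be lost = 1 − 0.009806 = 0.9902

99.0%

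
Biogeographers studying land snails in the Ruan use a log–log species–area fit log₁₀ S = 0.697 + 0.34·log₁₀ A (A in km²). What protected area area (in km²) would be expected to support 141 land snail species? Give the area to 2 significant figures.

141 = 4.977 × A^0.34  ⇒  A^0.34 = 141/4.977 = 28.33
ln A = ln(28.33) / 0.34 = 3.3439 / 0.34 = 9.8349
A = e^9.8349 ≈ 18674 km²

19000 km²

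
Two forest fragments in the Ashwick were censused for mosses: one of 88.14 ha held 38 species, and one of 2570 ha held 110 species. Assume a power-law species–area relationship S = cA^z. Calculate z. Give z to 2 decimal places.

Taking logs: ln S = ln c + z ln A, so z = (ln S₂ − ln S₁)/(ln A₂ − ln A₁).
z = ln(110/38) / ln(2570/88.14) = ln(2.895) / ln(29.16) = 1.0629 / 3.3727 = 0.3151

0.32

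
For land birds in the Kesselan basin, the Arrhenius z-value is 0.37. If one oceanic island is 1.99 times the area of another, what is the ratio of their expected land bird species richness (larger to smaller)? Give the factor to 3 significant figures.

S₂/S₁ = (A₂/A₁)^z = 1.99^0.37
ln(S₂/S₁) = 0.37 × ln 1.99 = 0.37 × 0.6881 = 0.2546
S₂/S₁ = e^0.2546 ≈ 1.29

1.29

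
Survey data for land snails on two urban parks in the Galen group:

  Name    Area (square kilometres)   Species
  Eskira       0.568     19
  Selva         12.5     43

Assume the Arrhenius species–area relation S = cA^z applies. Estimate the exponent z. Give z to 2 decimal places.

0.26

Taking logs: ln S = ln c + z ln A, so z = (ln S₂ − ln S₁)/(ln A₂ − ln A₁).
z = ln(43/19) / ln(12.5/0.568) = ln(2.263) / ln(22.01) = 0.8168 / 3.0914 = 0.2642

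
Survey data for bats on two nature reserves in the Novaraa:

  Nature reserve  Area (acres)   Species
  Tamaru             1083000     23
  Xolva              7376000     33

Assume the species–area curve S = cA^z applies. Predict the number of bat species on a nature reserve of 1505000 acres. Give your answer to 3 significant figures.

z = ln(33/23) / ln(7376000/1083000) = 0.3610 / 1.9185 = 0.1882
c = 23 / 1083000^0.1882 = 23 / 13.66 = 1.683
S₃ = 1.683 × 1505000^0.1882 = 1.683 × 14.54 ≈ 24.47

24.5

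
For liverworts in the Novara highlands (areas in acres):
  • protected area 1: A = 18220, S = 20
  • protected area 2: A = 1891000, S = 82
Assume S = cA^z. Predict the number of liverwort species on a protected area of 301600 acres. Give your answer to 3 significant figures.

z = ln(82/20) / ln(1891000/18220) = 1.4110 / 4.6423 = 0.3039
c = 20 / 18220^0.3039 = 20 / 19.72 = 1.014
S₃ = 1.014 × 301600^0.3039 = 1.014 × 46.28 ≈ 46.93

46.9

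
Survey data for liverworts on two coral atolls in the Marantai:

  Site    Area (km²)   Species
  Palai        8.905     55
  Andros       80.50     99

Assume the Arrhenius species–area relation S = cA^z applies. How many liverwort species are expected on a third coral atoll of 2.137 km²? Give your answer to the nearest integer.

38

z = ln(99/55) / ln(80.5/8.905) = 0.5878 / 2.2016 = 0.2670
c = 55 / 8.905^0.2670 = 55 / 1.793 = 30.68
S₃ = 30.68 × 2.137^0.2670 = 30.68 × 1.225 ≈ 37.57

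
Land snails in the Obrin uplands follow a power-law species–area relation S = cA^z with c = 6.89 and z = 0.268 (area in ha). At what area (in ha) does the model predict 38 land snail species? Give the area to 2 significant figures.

38 = 6.89 × A^0.268  ⇒  A^0.268 = 38/6.89 = 5.515
ln A = ln(5.515) / 0.268 = 1.7075 / 0.268 = 6.3713
A = e^6.3713 ≈ 584.8 ha

580 ha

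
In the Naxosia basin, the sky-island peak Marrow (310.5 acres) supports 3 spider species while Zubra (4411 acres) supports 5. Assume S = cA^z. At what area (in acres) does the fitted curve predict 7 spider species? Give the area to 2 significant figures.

z = ln(5/3) / ln(4411/310.5) = 0.5108 / 2.6537 = 0.1925
c = 3 / 310.5^0.1925 = 3 / 3.018 = 0.994
A = (7/0.994)^(1/0.1925) ⇒ ln A = ln(7.042)/0.1925 = 10.1398
A = e^10.1398 ≈ 25331 acres

25000 acres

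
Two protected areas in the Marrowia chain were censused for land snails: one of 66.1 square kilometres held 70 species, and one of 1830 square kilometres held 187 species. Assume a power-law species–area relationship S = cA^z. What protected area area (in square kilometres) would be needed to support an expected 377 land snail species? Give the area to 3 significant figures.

19600 square kilometres

z = ln(187/70) / ln(1830/66.1) = 0.9826 / 3.3209 = 0.2959
c = 70 / 66.1^0.2959 = 70 / 3.456 = 20.25
A = (377/20.25)^(1/0.2959) ⇒ ln A = ln(18.61)/0.2959 = 9.8817
A = e^9.8817 ≈ 19569 square kilometres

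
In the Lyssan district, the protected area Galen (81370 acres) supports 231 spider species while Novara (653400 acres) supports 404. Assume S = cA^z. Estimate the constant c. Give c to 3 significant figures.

11.1

z = ln(S₂/S₁) / ln(A₂/A₁) = ln(404/231) / ln(653400/81370) = 0.5590 / 2.0832 = 0.2683
c = S₁ / A₁^z = 231 / 81370^0.2683 = 231 / 20.78 = 11.12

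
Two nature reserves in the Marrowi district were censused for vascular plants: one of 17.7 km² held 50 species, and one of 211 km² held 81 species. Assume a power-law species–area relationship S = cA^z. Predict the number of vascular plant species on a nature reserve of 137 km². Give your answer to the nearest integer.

74

z = ln(81/50) / ln(211/17.7) = 0.4824 / 2.4783 = 0.1947
c = 50 / 17.7^0.1947 = 50 / 1.75 = 28.58
S₃ = 28.58 × 137^0.1947 = 28.58 × 2.606 ≈ 74.47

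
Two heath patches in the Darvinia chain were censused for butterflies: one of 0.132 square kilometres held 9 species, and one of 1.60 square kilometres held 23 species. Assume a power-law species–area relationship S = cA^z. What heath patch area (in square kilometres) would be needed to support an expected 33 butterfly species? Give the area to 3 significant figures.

z = ln(23/9) / ln(1.6/0.132) = 0.9383 / 2.4950 = 0.3761
c = 9 / 0.132^0.3761 = 9 / 0.467 = 19.27
A = (33/19.27)^(1/0.3761) ⇒ ln A = ln(1.712)/0.3761 = 1.4300
A = e^1.4300 ≈ 4.179 square kilometres

4.18 square kilometres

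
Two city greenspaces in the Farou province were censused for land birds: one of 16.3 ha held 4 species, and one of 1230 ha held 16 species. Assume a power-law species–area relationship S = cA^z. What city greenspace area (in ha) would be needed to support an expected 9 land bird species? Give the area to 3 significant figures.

z = ln(16/4) / ln(1230/16.3) = 1.3863 / 4.3236 = 0.3206
c = 4 / 16.3^0.3206 = 4 / 2.447 = 1.635
A = (9/1.635)^(1/0.3206) ⇒ ln A = ln(5.506)/0.3206 = 5.3203
A = e^5.3203 ≈ 204.4 ha

204 ha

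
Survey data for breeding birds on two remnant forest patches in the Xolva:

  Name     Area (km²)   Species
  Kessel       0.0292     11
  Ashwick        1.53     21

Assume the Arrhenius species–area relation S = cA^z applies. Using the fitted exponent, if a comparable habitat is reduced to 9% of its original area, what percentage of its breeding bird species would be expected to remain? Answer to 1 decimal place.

z = ln(21/11) / ln(1.53/0.0292) = 0.6466 / 3.9589 = 0.1633
S_new/S_old = (A_new/A_old)^z = 0.09^0.1633 = exp(0.1633 × -2.4079) = 0.6748

67.5%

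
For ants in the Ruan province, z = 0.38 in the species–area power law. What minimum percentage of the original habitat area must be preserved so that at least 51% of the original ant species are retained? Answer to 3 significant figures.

17.0%

Need (A_new/A_old)^0.38 = 0.51, so A_new/A_old = 0.51^(1/0.38) = 0.51^2.632
ln(A_new/A_old) = ln 0.51 / 0.38 = -0.6733 / 0.38 = -1.7720
A_new/A_old = e^-1.7720 ≈ 0.17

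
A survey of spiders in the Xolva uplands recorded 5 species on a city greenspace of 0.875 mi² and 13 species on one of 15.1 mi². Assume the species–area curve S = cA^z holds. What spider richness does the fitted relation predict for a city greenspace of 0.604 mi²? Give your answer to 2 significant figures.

4.4

z = ln(13/5) / ln(15.1/0.875) = 0.9555 / 2.8482 = 0.3355
c = 5 / 0.875^0.3355 = 5 / 0.9562 = 5.229
S₃ = 5.229 × 0.604^0.3355 = 5.229 × 0.8444 ≈ 4.415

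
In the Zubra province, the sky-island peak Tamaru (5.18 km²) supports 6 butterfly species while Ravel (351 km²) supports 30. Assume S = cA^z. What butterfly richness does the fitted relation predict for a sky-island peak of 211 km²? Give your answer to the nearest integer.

z = ln(30/6) / ln(351/5.18) = 1.6094 / 4.2160 = 0.3817
c = 6 / 5.18^0.3817 = 6 / 1.874 = 3.202
S₃ = 3.202 × 211^0.3817 = 3.202 × 7.714 ≈ 24.7

25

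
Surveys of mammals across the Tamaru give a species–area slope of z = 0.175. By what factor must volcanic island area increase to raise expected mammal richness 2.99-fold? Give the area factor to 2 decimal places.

(A₂/A₁)^0.175 = 2.99, so A₂/A₁ = 2.99^(1/0.175) = 2.99^5.714
ln(A₂/A₁) = ln 2.99 / 0.175 = 1.0953 / 0.175 = 6.2587
A₂/A₁ = e^6.2587 ≈ 522.5

522.54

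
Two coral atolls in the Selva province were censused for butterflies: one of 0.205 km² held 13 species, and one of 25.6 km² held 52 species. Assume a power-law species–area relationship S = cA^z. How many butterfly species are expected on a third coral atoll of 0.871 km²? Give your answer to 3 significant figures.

z = ln(52/13) / ln(25.6/0.205) = 1.3863 / 4.8273 = 0.2872
c = 13 / 0.205^0.2872 = 13 / 0.6344 = 20.49
S₃ = 20.49 × 0.871^0.2872 = 20.49 × 0.9611 ≈ 19.7

19.7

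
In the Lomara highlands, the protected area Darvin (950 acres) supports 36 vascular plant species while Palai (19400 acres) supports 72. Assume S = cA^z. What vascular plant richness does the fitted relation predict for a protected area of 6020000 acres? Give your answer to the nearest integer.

269

z = ln(72/36) / ln(19400/950) = 0.6931 / 3.0166 = 0.2298
c = 36 / 950^0.2298 = 36 / 4.833 = 7.449
S₃ = 7.449 × 6020000^0.2298 = 7.449 × 36.13 ≈ 269.1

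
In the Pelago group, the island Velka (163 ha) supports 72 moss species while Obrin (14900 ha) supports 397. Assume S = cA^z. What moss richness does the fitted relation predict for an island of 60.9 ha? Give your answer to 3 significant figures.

z = ln(397/72) / ln(14900/163) = 1.7073 / 4.5154 = 0.3781
c = 72 / 163^0.3781 = 72 / 6.862 = 10.49
S₃ = 10.49 × 60.9^0.3781 = 10.49 × 4.729 ≈ 49.62

49.6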